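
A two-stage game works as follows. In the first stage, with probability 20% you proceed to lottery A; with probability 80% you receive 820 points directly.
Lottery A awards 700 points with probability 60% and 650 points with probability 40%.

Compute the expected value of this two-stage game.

792 points

EV(A) = 0.6 × 700 + 0.4 × 650 = 420 + 260 = 680
Branch B: 820 (certain)
Overall = 0.2 × 680 + 0.8 × 820 = 136 + 656 = 792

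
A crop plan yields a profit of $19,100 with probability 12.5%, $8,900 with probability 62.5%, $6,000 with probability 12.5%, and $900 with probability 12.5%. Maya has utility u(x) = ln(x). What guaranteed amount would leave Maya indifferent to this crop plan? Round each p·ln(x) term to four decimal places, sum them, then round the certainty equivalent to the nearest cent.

E[u] = 0.125·ln(19100) + 0.625·ln(8900) + 0.125·ln(6000) + 0.125·ln(900) = 1.2322 + 5.6836 + 1.0874 + 0.8503 = 8.8535
CE = e^8.8535 ≈ 6998.84

$6,998.84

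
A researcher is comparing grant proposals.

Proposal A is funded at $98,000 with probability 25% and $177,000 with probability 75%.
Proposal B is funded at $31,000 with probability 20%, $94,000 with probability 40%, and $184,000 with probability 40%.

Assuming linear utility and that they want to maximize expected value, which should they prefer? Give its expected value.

Proposal A ($157,250)

Proposal A = 0.25 × 98000 + 0.75 × 177000 = 24500 + 132750 = 157250
Proposal B = 0.2 × 31000 + 0.4 × 94000 + 0.4 × 184000 = 6200 + 37600 + 73600 = 117400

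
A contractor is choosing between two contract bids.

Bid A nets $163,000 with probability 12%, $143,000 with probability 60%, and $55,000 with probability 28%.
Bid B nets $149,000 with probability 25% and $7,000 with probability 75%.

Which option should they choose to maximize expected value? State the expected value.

Bid A = 0.12 × 163000 + 0.6 × 143000 + 0.28 × 55000 = 19560 + 85800 + 15400 = 120760
Bid B = 0.25 × 149000 + 0.75 × 7000 = 37250 + 5250 = 42500

Bid A ($120,760)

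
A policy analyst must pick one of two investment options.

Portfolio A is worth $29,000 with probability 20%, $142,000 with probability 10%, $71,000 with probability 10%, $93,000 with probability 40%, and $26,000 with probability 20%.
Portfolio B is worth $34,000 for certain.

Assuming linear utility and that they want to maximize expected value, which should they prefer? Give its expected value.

Portfolio A ($69,500)

Portfolio A = 0.2 × 29000 + 0.1 × 142000 + 0.1 × 71000 + 0.4 × 93000 + 0.2 × 26000 = 5800 + 14200 + 7100 + 37200 + 5200 = 69500
Portfolio B: 34000 (certain)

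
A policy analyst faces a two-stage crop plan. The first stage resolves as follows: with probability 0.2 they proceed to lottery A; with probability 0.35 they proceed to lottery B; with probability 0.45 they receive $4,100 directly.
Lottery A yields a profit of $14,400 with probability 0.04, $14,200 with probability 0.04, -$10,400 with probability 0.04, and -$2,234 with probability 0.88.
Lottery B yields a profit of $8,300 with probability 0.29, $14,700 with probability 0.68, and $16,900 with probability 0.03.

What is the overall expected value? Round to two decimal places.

$6,115.92

EV(A) = 0.04 × 14400 + 0.04 × 14200 + 0.04 × (-10400) + 0.88 × (-2234) = 576 + 568 − 416 − 1965.92 = -1237.92
EV(B) = 0.29 × 8300 + 0.68 × 14700 + 0.03 × 16900 = 2407 + 9996 + 507 = 12910
Branch C: 4100 (certain)
Overall = 0.2 × (-1237.92) + 0.35 × 12910 + 0.45 × 4100 = -247.584 + 4518.5 + 1845 = 6115.916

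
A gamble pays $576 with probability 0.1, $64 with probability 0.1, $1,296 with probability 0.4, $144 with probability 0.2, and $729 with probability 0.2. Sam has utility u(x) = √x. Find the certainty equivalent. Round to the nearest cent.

$645.16

E[u] = 0.1·√576 + 0.1·√64 + 0.4·√1296 + 0.2·√144 + 0.2·√729 = 0.1·24 + 0.1·8 + 0.4·36 + 0.2·12 + 0.2·27 = 25.4
CE = (25.4)² = 645.16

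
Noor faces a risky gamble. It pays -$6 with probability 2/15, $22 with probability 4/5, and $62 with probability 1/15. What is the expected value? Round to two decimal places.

$20.93

EV = 2/15 × (-6) + 4/5 × 22 + 1/15 × 62 = -0.8 + 17.6 + 4.1333 = 20.9333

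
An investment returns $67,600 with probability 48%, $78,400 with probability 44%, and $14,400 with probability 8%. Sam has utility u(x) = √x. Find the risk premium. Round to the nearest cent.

$1,738.24

E[u] = 0.48·√67600 + 0.44·√78400 + 0.08·√14400 = 0.48·260 + 0.44·280 + 0.08·120 = 257.6
CE = (257.6)² = 66357.76
Risk premium = EV − CE = 68096 − 66357.76 = 1738.24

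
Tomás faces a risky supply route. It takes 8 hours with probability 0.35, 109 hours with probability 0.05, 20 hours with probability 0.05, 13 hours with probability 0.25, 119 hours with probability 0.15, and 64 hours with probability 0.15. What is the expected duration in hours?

EV = 0.35 × 8 + 0.05 × 109 + 0.05 × 20 + 0.25 × 13 + 0.15 × 119 + 0.15 × 64 = 2.8 + 5.45 + 1 + 3.25 + 17.85 + 9.6 = 39.95

39.95 hours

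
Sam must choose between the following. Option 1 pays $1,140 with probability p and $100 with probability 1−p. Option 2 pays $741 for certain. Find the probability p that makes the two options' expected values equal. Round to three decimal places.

p·1140 + (1−p)·100 = 741
1040p + 100 = 741
p = (741 − 100) / 1040

p = 0.616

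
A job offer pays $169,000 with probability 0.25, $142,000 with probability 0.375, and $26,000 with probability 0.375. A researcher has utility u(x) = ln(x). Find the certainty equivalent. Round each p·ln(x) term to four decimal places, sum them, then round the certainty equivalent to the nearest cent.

$78,464.38

E[u] = 0.25·ln(169000) + 0.375·ln(142000) + 0.375·ln(26000) = 3.0094 + 4.4488 + 3.8122 = 11.2704
CE = e^11.2704 ≈ 78464.38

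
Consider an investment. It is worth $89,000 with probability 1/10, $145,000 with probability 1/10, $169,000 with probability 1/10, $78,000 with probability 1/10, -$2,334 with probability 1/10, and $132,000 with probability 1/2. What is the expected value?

EV = 1/10 × 89000 + 1/10 × 145000 + 1/10 × 169000 + 1/10 × 78000 + 1/10 × (-2334) + 1/2 × 132000 = 8900 + 14500 + 16900 + 7800 − 233.4 + 66000 = 113866.6

$113,866.60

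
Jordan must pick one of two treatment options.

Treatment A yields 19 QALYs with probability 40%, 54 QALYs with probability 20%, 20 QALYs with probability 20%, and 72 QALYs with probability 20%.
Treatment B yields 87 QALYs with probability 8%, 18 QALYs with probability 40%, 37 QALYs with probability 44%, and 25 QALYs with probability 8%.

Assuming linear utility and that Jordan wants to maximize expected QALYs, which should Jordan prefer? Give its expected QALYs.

Treatment A = 0.4 × 19 + 0.2 × 54 + 0.2 × 20 + 0.2 × 72 = 7.6 + 10.8 + 4 + 14.4 = 36.8
Treatment B = 0.08 × 87 + 0.4 × 18 + 0.44 × 37 + 0.08 × 25 = 6.96 + 7.2 + 16.28 + 2 = 32.44

Treatment A (36.8 QALYs)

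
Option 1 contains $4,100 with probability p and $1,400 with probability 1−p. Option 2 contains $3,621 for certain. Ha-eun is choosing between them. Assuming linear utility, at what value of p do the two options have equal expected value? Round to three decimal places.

p·4100 + (1−p)·1400 = 3621
2700p + 1400 = 3621
p = (3621 − 1400) / 2700

p = 0.823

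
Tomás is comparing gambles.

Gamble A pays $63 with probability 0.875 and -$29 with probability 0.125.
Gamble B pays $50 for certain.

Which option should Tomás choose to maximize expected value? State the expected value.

Gamble A = 0.875 × 63 + 0.125 × (-29) = 55.125 − 3.625 = 51.5
Gamble B: 50 (certain)

Gamble A ($51.50)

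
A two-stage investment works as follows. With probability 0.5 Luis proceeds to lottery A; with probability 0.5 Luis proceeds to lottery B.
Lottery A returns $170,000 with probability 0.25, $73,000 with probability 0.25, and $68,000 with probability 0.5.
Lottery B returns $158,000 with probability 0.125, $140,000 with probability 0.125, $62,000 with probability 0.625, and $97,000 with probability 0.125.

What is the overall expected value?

EV(A) = 0.25 × 170000 + 0.25 × 73000 + 0.5 × 68000 = 42500 + 18250 + 34000 = 94750
EV(B) = 0.125 × 158000 + 0.125 × 140000 + 0.625 × 62000 + 0.125 × 97000 = 19750 + 17500 + 38750 + 12125 = 88125
Overall = 0.5 × 94750 + 0.5 × 88125 = 47375 + 44062.5 = 91437.5

$91,437.50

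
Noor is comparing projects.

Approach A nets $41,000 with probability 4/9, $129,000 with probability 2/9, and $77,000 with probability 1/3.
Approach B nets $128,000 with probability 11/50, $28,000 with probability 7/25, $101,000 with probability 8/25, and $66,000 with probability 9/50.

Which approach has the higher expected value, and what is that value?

Approach A = 4/9 × 41000 + 2/9 × 129000 + 1/3 × 77000 = 18222.2222 + 28666.6667 + 25666.6667 = 72555.5556
Approach B = 11/50 × 128000 + 7/25 × 28000 + 8/25 × 101000 + 9/50 × 66000 = 28160 + 7840 + 32320 + 11880 = 80200

Approach B ($80,200)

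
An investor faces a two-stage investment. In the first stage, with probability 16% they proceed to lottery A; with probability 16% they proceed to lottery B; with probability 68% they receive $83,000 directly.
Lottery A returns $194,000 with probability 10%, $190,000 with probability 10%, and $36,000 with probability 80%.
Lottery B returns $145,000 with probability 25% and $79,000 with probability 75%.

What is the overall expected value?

$82,472

EV(A) = 0.1 × 194000 + 0.1 × 190000 + 0.8 × 36000 = 19400 + 19000 + 28800 = 67200
EV(B) = 0.25 × 145000 + 0.75 × 79000 = 36250 + 59250 = 95500
Branch C: 83000 (certain)
Overall = 0.16 × 67200 + 0.16 × 95500 + 0.68 × 83000 = 10752 + 15280 + 56440 = 82472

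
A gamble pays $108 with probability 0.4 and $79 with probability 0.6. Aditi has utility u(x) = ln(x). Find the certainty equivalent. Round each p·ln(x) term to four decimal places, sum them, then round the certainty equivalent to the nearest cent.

E[u] = 0.4·ln(108) + 0.6·ln(79) = 1.8729 + 2.6217 = 4.4946
CE = e^4.4946 ≈ 89.53

$89.53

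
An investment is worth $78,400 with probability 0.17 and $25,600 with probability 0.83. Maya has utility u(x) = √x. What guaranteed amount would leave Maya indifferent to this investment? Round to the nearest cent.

$32,544.16

E[u] = 0.17·√78400 + 0.83·√25600 = 0.17·280 + 0.83·160 = 180.4
CE = (180.4)² = 32544.16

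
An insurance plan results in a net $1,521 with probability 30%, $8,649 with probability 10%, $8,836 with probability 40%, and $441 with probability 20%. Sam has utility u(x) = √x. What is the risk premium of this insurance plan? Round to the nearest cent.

E[u] = 0.3·√1521 + 0.1·√8649 + 0.4·√8836 + 0.2·√441 = 0.3·39 + 0.1·93 + 0.4·94 + 0.2·21 = 62.8
CE = (62.8)² = 3943.84
Risk premium = EV − CE = 4943.8 − 3943.84 = 999.96

$999.96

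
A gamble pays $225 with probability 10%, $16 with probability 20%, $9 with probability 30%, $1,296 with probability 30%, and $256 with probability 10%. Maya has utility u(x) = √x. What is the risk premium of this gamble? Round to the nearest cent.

$199.44

E[u] = 0.1·√225 + 0.2·√16 + 0.3·√9 + 0.3·√1296 + 0.1·√256 = 0.1·15 + 0.2·4 + 0.3·3 + 0.3·36 + 0.1·16 = 15.6
CE = (15.6)² = 243.36
Risk premium = EV − CE = 442.8 − 243.36 = 199.44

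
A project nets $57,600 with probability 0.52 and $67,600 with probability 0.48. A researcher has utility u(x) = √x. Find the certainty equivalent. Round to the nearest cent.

E[u] = 0.52·√57600 + 0.48·√67600 = 0.52·240 + 0.48·260 = 249.6
CE = (249.6)² = 62300.16

$62,300.16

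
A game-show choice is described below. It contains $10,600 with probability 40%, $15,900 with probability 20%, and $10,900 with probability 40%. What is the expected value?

EV = 0.4 × 10600 + 0.2 × 15900 + 0.4 × 10900 = 4240 + 3180 + 4360 = 11780

$11,780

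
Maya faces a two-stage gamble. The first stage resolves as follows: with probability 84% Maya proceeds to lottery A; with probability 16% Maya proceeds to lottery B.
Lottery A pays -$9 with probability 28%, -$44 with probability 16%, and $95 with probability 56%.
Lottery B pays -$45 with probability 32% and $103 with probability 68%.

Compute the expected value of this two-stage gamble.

EV(A) = 0.28 × (-9) + 0.16 × (-44) + 0.56 × 95 = -2.52 − 7.04 + 53.2 = 43.64
EV(B) = 0.32 × (-45) + 0.68 × 103 = -14.4 + 70.04 = 55.64
Overall = 0.84 × 43.64 + 0.16 × 55.64 = 36.6576 + 8.9024 = 45.56

$45.56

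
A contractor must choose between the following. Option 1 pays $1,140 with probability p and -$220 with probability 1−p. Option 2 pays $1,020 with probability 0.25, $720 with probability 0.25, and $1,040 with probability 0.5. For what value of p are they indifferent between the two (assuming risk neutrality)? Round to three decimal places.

p = 0.864

EV(Option 2) = 0.25 × 1020 + 0.25 × 720 + 0.5 × 1040 = 255 + 180 + 520 = 955
p·1140 + (1−p)·(-220) = 955
1360p − 220 = 955
p = (955 + 220) / 1360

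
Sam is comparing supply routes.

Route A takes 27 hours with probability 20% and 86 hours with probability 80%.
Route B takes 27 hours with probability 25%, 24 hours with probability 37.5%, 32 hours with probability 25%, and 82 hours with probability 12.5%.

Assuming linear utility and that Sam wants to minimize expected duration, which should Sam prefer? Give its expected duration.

Route B (34 hours)

Route A = 0.2 × 27 + 0.8 × 86 = 5.4 + 68.8 = 74.2
Route B = 0.25 × 27 + 0.375 × 24 + 0.25 × 32 + 0.125 × 82 = 6.75 + 9 + 8 + 10.25 = 34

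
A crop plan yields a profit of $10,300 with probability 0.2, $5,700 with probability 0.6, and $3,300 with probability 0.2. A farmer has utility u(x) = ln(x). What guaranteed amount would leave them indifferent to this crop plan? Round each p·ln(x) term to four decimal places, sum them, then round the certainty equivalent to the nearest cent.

$5,751.41

E[u] = 0.2·ln(10300) + 0.6·ln(5700) + 0.2·ln(3300) = 1.8480 + 5.1889 + 1.6203 = 8.6572
CE = e^8.6572 ≈ 5751.41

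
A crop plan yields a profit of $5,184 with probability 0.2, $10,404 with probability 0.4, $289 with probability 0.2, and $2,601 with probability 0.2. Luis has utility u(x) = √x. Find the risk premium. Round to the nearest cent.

E[u] = 0.2·√5184 + 0.4·√10404 + 0.2·√289 + 0.2·√2601 = 0.2·72 + 0.4·102 + 0.2·17 + 0.2·51 = 68.8
CE = (68.8)² = 4733.44
Risk premium = EV − CE = 5776.4 − 4733.44 = 1042.96

$1,042.96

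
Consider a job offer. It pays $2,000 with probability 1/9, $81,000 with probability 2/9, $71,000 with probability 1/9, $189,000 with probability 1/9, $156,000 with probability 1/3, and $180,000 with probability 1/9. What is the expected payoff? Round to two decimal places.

EV = 1/9 × 2000 + 2/9 × 81000 + 1/9 × 71000 + 1/9 × 189000 + 1/3 × 156000 + 1/9 × 180000 = 222.2222 + 18000 + 7888.8889 + 21000 + 52000 + 20000 = 119111.1111

$119,111.11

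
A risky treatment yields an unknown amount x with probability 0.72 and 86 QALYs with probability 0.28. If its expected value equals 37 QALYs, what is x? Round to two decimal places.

x = 17.94 QALYs

0.72·x + 0.28·86 = 37
0.72·x = 37 − 24.08 = 12.92
x = 12.92 / 0.72 = 17.9444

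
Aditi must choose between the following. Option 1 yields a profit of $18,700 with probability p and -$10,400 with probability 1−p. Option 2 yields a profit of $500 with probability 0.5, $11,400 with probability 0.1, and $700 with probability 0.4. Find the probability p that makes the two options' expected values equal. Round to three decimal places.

p = 0.415

EV(Option 2) = 0.5 × 500 + 0.1 × 11400 + 0.4 × 700 = 250 + 1140 + 280 = 1670
p·18700 + (1−p)·(-10400) = 1670
29100p − 10400 = 1670
p = (1670 + 10400) / 29100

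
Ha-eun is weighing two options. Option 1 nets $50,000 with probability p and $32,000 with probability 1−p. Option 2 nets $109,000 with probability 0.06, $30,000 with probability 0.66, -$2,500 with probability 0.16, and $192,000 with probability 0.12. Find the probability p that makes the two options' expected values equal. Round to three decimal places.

p = 0.943

EV(Option 2) = 0.06 × 109000 + 0.66 × 30000 + 0.16 × (-2500) + 0.12 × 192000 = 6540 + 19800 − 400 + 23040 = 48980
p·50000 + (1−p)·32000 = 48980
18000p + 32000 = 48980
p = (48980 − 32000) / 18000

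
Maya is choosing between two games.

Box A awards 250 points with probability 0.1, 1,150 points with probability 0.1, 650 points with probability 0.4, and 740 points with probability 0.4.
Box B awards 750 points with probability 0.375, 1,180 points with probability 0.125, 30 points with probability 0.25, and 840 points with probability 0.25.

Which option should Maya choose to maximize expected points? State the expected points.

Box A (696 points)

Box A = 0.1 × 250 + 0.1 × 1150 + 0.4 × 650 + 0.4 × 740 = 25 + 115 + 260 + 296 = 696
Box B = 0.375 × 750 + 0.125 × 1180 + 0.25 × 30 + 0.25 × 840 = 281.25 + 147.5 + 7.5 + 210 = 646.25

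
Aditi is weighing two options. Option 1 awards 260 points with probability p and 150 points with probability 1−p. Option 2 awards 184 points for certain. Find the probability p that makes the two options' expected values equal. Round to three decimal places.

p = 0.309

p·260 + (1−p)·150 = 184
110p + 150 = 184
p = (184 − 150) / 110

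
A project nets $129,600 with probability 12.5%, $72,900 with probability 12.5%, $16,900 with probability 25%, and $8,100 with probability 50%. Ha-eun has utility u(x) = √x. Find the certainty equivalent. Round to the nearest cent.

$24,414.06

E[u] = 0.125·√129600 + 0.125·√72900 + 0.25·√16900 + 0.5·√8100 = 0.125·360 + 0.125·270 + 0.25·130 + 0.5·90 = 156.25
CE = (156.25)² = 24414.0625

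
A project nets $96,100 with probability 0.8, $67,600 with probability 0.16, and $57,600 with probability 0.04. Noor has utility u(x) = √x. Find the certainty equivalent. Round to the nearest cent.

E[u] = 0.8·√96100 + 0.16·√67600 + 0.04·√57600 = 0.8·310 + 0.16·260 + 0.04·240 = 299.2
CE = (299.2)² = 89520.64

$89,520.64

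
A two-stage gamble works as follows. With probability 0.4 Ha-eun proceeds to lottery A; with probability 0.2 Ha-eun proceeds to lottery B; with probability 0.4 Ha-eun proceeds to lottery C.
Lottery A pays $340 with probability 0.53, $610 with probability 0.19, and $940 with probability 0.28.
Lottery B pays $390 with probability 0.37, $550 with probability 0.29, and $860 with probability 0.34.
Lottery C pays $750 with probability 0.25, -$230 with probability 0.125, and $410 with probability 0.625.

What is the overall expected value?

EV(A) = 0.53 × 340 + 0.19 × 610 + 0.28 × 940 = 180.2 + 115.9 + 263.2 = 559.3
EV(B) = 0.37 × 390 + 0.29 × 550 + 0.34 × 860 = 144.3 + 159.5 + 292.4 = 596.2
EV(C) = 0.25 × 750 + 0.125 × (-230) + 0.625 × 410 = 187.5 − 28.75 + 256.25 = 415
Overall = 0.4 × 559.3 + 0.2 × 596.2 + 0.4 × 415 = 223.72 + 119.24 + 166 = 508.96

$508.96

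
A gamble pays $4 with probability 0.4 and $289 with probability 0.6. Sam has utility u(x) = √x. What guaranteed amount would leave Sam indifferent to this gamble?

$121

E[u] = 0.4·√4 + 0.6·√289 = 0.4·2 + 0.6·17 = 11
CE = (11)² = 121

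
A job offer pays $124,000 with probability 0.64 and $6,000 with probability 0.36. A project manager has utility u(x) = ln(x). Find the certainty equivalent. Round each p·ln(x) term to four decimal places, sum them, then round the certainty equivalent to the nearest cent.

$41,676.80

E[u] = 0.64·ln(124000) + 0.36·ln(6000) = 7.5059 + 3.1318 = 10.6377
CE = e^10.6377 ≈ 41676.80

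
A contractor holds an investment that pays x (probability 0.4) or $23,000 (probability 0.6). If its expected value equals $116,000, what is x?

x = $255,500

0.4·x + 0.6·23000 = 116000
0.4·x = 116000 − 13800 = 102200
x = 102200 / 0.4 = 255500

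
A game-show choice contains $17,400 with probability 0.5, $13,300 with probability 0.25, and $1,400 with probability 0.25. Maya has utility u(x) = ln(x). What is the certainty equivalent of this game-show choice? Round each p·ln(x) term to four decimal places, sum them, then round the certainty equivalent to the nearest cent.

E[u] = 0.5·ln(17400) + 0.25·ln(13300) + 0.25·ln(1400) = 4.8821 + 2.3739 + 1.8111 = 9.0671
CE = e^9.0671 ≈ 8665.46

$8,665.46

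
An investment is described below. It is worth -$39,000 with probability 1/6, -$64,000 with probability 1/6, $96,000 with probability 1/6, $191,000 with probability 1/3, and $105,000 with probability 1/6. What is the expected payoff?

EV = 1/6 × (-39000) + 1/6 × (-64000) + 1/6 × 96000 + 1/3 × 191000 + 1/6 × 105000 = -6500 − 10666.6667 + 16000 + 63666.6667 + 17500 = 80000

$80,000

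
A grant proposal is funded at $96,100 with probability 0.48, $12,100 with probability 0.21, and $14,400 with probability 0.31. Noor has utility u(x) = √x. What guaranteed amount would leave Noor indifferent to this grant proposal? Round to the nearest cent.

E[u] = 0.48·√96100 + 0.21·√12100 + 0.31·√14400 = 0.48·310 + 0.21·110 + 0.31·120 = 209.1
CE = (209.1)² = 43722.81

$43,722.81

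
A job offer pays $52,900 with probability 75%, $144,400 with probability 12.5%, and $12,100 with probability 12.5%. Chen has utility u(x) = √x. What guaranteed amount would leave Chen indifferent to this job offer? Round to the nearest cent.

$54,639.06

E[u] = 0.75·√52900 + 0.125·√144400 + 0.125·√12100 = 0.75·230 + 0.125·380 + 0.125·110 = 233.75
CE = (233.75)² = 54639.0625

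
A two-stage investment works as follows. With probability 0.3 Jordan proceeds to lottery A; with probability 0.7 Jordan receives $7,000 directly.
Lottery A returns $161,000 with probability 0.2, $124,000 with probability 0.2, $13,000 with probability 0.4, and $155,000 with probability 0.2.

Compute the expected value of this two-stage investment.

EV(A) = 0.2 × 161000 + 0.2 × 124000 + 0.4 × 13000 + 0.2 × 155000 = 32200 + 24800 + 5200 + 31000 = 93200
Branch B: 7000 (certain)
Overall = 0.3 × 93200 + 0.7 × 7000 = 27960 + 4900 = 32860

$32,860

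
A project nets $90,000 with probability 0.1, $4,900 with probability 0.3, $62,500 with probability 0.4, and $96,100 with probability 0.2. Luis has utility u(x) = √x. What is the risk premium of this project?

$9,321

E[u] = 0.1·√90000 + 0.3·√4900 + 0.4·√62500 + 0.2·√96100 = 0.1·300 + 0.3·70 + 0.4·250 + 0.2·310 = 213
CE = (213)² = 45369
Risk premium = EV − CE = 54690 − 45369 = 9321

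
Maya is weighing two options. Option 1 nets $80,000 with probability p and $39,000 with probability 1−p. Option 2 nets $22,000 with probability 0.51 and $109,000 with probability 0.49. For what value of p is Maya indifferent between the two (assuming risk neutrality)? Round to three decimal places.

EV(Option 2) = 0.51 × 22000 + 0.49 × 109000 = 11220 + 53410 = 64630
p·80000 + (1−p)·39000 = 64630
41000p + 39000 = 64630
p = (64630 − 39000) / 41000

p = 0.625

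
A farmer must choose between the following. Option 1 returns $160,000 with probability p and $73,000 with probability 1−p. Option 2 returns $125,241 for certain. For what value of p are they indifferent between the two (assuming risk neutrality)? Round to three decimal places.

p = 0.600

p·160000 + (1−p)·73000 = 125241
87000p + 73000 = 125241
p = (125241 − 73000) / 87000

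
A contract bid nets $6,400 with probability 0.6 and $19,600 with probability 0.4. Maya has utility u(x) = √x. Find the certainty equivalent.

E[u] = 0.6·√6400 + 0.4·√19600 = 0.6·80 + 0.4·140 = 104
CE = (104)² = 10816

$10,816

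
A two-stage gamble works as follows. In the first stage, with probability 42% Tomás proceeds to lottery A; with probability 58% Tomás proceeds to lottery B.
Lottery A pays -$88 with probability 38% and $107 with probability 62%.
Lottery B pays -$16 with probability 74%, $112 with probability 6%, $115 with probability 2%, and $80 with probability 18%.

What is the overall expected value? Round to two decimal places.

EV(A) = 0.38 × (-88) + 0.62 × 107 = -33.44 + 66.34 = 32.9
EV(B) = 0.74 × (-16) + 0.06 × 112 + 0.02 × 115 + 0.18 × 80 = -11.84 + 6.72 + 2.3 + 14.4 = 11.58
Overall = 0.42 × 32.9 + 0.58 × 11.58 = 13.818 + 6.7164 = 20.5344

$20.53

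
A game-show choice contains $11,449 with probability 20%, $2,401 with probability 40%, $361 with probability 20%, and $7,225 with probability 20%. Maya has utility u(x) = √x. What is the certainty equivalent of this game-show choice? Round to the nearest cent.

E[u] = 0.2·√11449 + 0.4·√2401 + 0.2·√361 + 0.2·√7225 = 0.2·107 + 0.4·49 + 0.2·19 + 0.2·85 = 61.8
CE = (61.8)² = 3819.24

$3,819.24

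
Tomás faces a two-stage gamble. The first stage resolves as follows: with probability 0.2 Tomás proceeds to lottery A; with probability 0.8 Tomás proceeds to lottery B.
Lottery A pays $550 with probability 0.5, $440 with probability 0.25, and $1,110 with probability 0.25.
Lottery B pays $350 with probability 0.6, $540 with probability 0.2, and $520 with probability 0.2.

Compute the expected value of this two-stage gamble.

$470.10

EV(A) = 0.5 × 550 + 0.25 × 440 + 0.25 × 1110 = 275 + 110 + 277.5 = 662.5
EV(B) = 0.6 × 350 + 0.2 × 540 + 0.2 × 520 = 210 + 108 + 104 = 422
Overall = 0.2 × 662.5 + 0.8 × 422 = 132.5 + 337.6 = 470.1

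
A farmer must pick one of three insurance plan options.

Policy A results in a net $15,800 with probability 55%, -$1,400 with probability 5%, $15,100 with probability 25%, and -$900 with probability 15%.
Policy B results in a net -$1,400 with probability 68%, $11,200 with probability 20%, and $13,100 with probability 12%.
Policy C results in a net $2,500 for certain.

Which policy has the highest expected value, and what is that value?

Policy A ($12,260)

Policy A = 0.55 × 15800 + 0.05 × (-1400) + 0.25 × 15100 + 0.15 × (-900) = 8690 − 70 + 3775 − 135 = 12260
Policy B = 0.68 × (-1400) + 0.2 × 11200 + 0.12 × 13100 = -952 + 2240 + 1572 = 2860
Policy C: 2500 (certain)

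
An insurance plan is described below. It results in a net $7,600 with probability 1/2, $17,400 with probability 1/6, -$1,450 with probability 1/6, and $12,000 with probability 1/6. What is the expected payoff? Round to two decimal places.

EV = 1/2 × 7600 + 1/6 × 17400 + 1/6 × (-1450) + 1/6 × 12000 = 3800 + 2900 − 241.6667 + 2000 = 8458.3333

$8,458.33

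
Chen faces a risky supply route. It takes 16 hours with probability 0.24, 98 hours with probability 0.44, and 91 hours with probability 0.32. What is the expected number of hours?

EV = 0.24 × 16 + 0.44 × 98 + 0.32 × 91 = 3.84 + 43.12 + 29.12 = 76.08

76.08 hours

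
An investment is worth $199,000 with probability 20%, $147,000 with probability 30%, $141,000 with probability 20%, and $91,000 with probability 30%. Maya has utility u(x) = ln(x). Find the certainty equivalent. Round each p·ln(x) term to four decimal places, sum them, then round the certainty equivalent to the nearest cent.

E[u] = 0.2·ln(199000) + 0.3·ln(147000) + 0.2·ln(141000) + 0.3·ln(91000) = 2.4402 + 3.5695 + 2.3713 + 3.4256 = 11.8066
CE = e^11.8066 ≈ 134134.73

$134,134.73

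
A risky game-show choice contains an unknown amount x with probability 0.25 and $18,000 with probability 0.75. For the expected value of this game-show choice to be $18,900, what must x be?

0.25·x + 0.75·18000 = 18900
0.25·x = 18900 − 13500 = 5400
x = 5400 / 0.25 = 21600

x = $21,600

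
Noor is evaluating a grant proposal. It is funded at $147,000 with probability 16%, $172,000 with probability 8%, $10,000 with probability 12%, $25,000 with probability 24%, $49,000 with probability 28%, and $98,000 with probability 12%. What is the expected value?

EV = 0.16 × 147000 + 0.08 × 172000 + 0.12 × 10000 + 0.24 × 25000 + 0.28 × 49000 + 0.12 × 98000 = 23520 + 13760 + 1200 + 6000 + 13720 + 11760 = 69960

$69,960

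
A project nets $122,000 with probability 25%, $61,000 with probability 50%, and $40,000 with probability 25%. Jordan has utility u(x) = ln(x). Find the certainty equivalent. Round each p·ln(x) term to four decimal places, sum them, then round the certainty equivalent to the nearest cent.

E[u] = 0.25·ln(122000) + 0.5·ln(61000) + 0.25·ln(40000) = 2.9279 + 5.5093 + 2.6492 = 11.0864
CE = e^11.0864 ≈ 65277.32

$65,277.32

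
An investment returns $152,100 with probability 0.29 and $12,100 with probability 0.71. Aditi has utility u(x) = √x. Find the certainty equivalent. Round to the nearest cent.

$36,557.44

E[u] = 0.29·√152100 + 0.71·√12100 = 0.29·390 + 0.71·110 = 191.2
CE = (191.2)² = 36557.44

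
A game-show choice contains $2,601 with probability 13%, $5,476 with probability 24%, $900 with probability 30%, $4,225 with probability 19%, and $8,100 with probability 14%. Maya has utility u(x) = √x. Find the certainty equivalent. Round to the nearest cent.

$3,403.56

E[u] = 0.13·√2601 + 0.24·√5476 + 0.3·√900 + 0.19·√4225 + 0.14·√8100 = 0.13·51 + 0.24·74 + 0.3·30 + 0.19·65 + 0.14·90 = 58.34
CE = (58.34)² = 3403.5556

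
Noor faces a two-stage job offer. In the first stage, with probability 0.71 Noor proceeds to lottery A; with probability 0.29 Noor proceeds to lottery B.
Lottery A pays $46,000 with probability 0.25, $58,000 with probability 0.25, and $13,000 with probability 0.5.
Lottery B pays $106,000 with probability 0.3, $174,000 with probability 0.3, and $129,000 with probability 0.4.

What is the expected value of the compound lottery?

$62,399

EV(A) = 0.25 × 46000 + 0.25 × 58000 + 0.5 × 13000 = 11500 + 14500 + 6500 = 32500
EV(B) = 0.3 × 106000 + 0.3 × 174000 + 0.4 × 129000 = 31800 + 52200 + 51600 = 135600
Overall = 0.71 × 32500 + 0.29 × 135600 = 23075 + 39324 = 62399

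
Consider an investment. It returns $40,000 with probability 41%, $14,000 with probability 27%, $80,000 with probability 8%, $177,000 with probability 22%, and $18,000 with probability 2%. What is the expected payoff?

$65,880

EV = 0.41 × 40000 + 0.27 × 14000 + 0.08 × 80000 + 0.22 × 177000 + 0.02 × 18000 = 16400 + 3780 + 6400 + 38940 + 360 = 65880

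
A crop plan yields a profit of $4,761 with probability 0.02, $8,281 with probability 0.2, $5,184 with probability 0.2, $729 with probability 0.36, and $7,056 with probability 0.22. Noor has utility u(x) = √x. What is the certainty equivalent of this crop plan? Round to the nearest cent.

E[u] = 0.02·√4761 + 0.2·√8281 + 0.2·√5184 + 0.36·√729 + 0.22·√7056 = 0.02·69 + 0.2·91 + 0.2·72 + 0.36·27 + 0.22·84 = 62.18
CE = (62.18)² = 3866.3524

$3,866.35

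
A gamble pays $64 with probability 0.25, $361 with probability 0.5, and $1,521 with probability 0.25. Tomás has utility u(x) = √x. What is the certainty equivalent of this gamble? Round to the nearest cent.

$451.56

E[u] = 0.25·√64 + 0.5·√361 + 0.25·√1521 = 0.25·8 + 0.5·19 + 0.25·39 = 21.25
CE = (21.25)² = 451.5625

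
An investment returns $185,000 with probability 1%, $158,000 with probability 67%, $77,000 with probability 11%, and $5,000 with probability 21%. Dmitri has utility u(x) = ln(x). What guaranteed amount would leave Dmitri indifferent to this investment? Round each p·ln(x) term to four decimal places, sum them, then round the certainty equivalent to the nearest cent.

E[u] = 0.01·ln(185000) + 0.67·ln(158000) + 0.11·ln(77000) + 0.21·ln(5000) = 0.1213 + 8.0201 + 1.2377 + 1.7886 = 11.1677
CE = e^11.1677 ≈ 70806.07

$70,806.07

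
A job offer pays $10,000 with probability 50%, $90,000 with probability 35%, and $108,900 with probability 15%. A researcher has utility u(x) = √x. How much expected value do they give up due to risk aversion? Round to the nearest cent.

E[u] = 0.5·√10000 + 0.35·√90000 + 0.15·√108900 = 0.5·100 + 0.35·300 + 0.15·330 = 204.5
CE = (204.5)² = 41820.25
Risk premium = EV − CE = 52835 − 41820.25 = 11014.75

$11,014.75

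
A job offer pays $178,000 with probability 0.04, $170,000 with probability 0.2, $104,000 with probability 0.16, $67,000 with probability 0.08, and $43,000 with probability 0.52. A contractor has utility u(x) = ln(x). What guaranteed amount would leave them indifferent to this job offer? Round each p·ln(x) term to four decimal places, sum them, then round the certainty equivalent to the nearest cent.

$71,503.38

E[u] = 0.04·ln(178000) + 0.2·ln(170000) + 0.16·ln(104000) + 0.08·ln(67000) + 0.52·ln(43000) = 0.4836 + 2.4087 + 1.8483 + 0.8890 + 5.5479 = 11.1775
CE = e^11.1775 ≈ 71503.38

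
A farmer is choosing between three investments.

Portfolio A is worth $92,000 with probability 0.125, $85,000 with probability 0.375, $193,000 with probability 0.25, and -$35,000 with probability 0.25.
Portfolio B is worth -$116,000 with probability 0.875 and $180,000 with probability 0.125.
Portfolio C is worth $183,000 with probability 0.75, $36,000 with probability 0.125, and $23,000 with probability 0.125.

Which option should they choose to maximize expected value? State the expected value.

Portfolio A = 0.125 × 92000 + 0.375 × 85000 + 0.25 × 193000 + 0.25 × (-35000) = 11500 + 31875 + 48250 − 8750 = 82875
Portfolio B = 0.875 × (-116000) + 0.125 × 180000 = -101500 + 22500 = -79000
Portfolio C = 0.75 × 183000 + 0.125 × 36000 + 0.125 × 23000 = 137250 + 4500 + 2875 = 144625

Portfolio C ($144,625)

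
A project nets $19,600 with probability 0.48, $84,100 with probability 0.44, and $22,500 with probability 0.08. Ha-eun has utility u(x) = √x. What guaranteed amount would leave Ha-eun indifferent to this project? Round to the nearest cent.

E[u] = 0.48·√19600 + 0.44·√84100 + 0.08·√22500 = 0.48·140 + 0.44·290 + 0.08·150 = 206.8
CE = (206.8)² = 42766.24

$42,766.24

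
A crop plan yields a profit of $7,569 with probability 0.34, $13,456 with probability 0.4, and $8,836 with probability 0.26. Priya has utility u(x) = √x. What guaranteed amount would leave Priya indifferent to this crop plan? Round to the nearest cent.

$10,084.18

E[u] = 0.34·√7569 + 0.4·√13456 + 0.26·√8836 = 0.34·87 + 0.4·116 + 0.26·94 = 100.42
CE = (100.42)² = 10084.1764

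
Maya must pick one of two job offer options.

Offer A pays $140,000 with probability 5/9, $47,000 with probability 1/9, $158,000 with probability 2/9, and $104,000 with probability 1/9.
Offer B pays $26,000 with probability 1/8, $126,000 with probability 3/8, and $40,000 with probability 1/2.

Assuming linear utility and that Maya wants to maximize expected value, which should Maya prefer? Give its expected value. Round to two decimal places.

Offer A = 5/9 × 140000 + 1/9 × 47000 + 2/9 × 158000 + 1/9 × 104000 = 77777.7778 + 5222.2222 + 35111.1111 + 11555.5556 = 129666.6667
Offer B = 1/8 × 26000 + 3/8 × 126000 + 1/2 × 40000 = 3250 + 47250 + 20000 = 70500

Offer A ($129,666.67)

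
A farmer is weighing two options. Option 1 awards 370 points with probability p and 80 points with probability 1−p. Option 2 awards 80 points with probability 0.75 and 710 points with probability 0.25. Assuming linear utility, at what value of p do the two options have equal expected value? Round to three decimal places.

EV(Option 2) = 0.75 × 80 + 0.25 × 710 = 60 + 177.5 = 237.5
p·370 + (1−p)·80 = 237.5
290p + 80 = 237.5
p = (237.5 − 80) / 290

p = 0.543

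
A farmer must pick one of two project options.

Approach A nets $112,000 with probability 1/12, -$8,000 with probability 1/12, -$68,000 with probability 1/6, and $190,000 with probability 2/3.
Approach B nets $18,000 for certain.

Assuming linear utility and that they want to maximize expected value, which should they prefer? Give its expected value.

Approach A = 1/12 × 112000 + 1/12 × (-8000) + 1/6 × (-68000) + 2/3 × 190000 = 9333.3333 − 666.6667 − 11333.3333 + 126666.6667 = 124000
Approach B: 18000 (certain)

Approach A ($124,000)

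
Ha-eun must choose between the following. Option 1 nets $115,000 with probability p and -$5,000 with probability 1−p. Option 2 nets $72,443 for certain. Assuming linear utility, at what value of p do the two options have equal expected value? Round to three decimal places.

p·115000 + (1−p)·(-5000) = 72443
120000p − 5000 = 72443
p = (72443 + 5000) / 120000

p = 0.645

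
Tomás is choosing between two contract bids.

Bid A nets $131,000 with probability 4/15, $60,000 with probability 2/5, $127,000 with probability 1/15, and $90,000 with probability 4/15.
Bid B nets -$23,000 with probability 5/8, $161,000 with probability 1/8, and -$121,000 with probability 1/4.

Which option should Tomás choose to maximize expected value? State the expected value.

Bid A = 4/15 × 131000 + 2/5 × 60000 + 1/15 × 127000 + 4/15 × 90000 = 34933.3333 + 24000 + 8466.6667 + 24000 = 91400
Bid B = 5/8 × (-23000) + 1/8 × 161000 + 1/4 × (-121000) = -14375 + 20125 − 30250 = -24500

Bid A ($91,400)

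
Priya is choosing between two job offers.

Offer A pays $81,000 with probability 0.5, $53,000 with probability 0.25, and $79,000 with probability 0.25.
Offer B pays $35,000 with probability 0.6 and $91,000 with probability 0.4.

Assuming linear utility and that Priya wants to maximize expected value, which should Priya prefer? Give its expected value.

Offer A ($73,500)

Offer A = 0.5 × 81000 + 0.25 × 53000 + 0.25 × 79000 = 40500 + 13250 + 19750 = 73500
Offer B = 0.6 × 35000 + 0.4 × 91000 = 21000 + 36400 = 57400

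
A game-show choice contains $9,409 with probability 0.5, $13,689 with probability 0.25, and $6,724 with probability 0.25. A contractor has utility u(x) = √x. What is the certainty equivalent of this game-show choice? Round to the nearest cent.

E[u] = 0.5·√9409 + 0.25·√13689 + 0.25·√6724 = 0.5·97 + 0.25·117 + 0.25·82 = 98.25
CE = (98.25)² = 9653.0625

$9,653.06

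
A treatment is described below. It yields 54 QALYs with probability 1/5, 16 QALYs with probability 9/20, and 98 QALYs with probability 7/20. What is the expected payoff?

EV = 1/5 × 54 + 9/20 × 16 + 7/20 × 98 = 10.8 + 7.2 + 34.3 = 52.3

52.3 QALYs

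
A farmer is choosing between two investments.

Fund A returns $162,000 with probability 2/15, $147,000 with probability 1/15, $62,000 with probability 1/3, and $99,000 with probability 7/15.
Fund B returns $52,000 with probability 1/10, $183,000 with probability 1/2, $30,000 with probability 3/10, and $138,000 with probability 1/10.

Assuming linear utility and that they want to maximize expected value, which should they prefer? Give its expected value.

Fund B ($119,500)

Fund A = 2/15 × 162000 + 1/15 × 147000 + 1/3 × 62000 + 7/15 × 99000 = 21600 + 9800 + 20666.6667 + 46200 = 98266.6667
Fund B = 1/10 × 52000 + 1/2 × 183000 + 3/10 × 30000 + 1/10 × 138000 = 5200 + 91500 + 9000 + 13800 = 119500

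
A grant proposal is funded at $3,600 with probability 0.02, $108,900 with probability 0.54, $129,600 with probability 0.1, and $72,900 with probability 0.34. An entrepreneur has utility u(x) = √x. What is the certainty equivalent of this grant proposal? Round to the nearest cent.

$94,371.84

E[u] = 0.02·√3600 + 0.54·√108900 + 0.1·√129600 + 0.34·√72900 = 0.02·60 + 0.54·330 + 0.1·360 + 0.34·270 = 307.2
CE = (307.2)² = 94371.84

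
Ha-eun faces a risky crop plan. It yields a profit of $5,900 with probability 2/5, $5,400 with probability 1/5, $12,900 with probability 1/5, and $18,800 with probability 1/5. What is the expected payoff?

$9,780

EV = 2/5 × 5900 + 1/5 × 5400 + 1/5 × 12900 + 1/5 × 18800 = 2360 + 1080 + 2580 + 3760 = 9780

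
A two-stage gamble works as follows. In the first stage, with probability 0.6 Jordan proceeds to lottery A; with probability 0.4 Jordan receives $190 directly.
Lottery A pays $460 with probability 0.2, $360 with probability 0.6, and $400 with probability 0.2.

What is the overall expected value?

EV(A) = 0.2 × 460 + 0.6 × 360 + 0.2 × 400 = 92 + 216 + 80 = 388
Branch B: 190 (certain)
Overall = 0.6 × 388 + 0.4 × 190 = 232.8 + 76 = 308.8

$308.80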